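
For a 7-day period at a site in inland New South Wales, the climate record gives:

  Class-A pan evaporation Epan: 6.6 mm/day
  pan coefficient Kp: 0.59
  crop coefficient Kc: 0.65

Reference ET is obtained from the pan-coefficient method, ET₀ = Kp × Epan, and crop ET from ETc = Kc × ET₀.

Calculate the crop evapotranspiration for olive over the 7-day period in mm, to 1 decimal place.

17.7 mm

ET₀ = 0.59 × 6.6 = 3.8940 mm/d
ETc = Kc × ET₀ = 0.65 × 3.8940 = 2.5311 mm/d
Over 7 days: 2.5311 × 7 = 17.718 mm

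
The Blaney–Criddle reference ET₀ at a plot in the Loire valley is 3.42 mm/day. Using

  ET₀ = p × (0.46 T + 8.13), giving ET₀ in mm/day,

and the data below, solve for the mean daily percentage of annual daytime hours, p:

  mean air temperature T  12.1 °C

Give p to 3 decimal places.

0.250

p = ET₀ / (0.46 T + 8.13) = 3.42 / (0.46 × 12.1 + 8.13) = 3.42 / 13.696 = 0.2497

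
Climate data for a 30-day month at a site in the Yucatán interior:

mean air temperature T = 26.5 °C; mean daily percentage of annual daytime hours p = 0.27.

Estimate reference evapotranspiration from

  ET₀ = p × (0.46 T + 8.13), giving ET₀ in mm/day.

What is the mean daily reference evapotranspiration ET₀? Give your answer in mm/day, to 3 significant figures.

5.49 mm/day

ET₀ = 0.27 × (0.46 × 26.5 + 8.13) = 0.27 × 20.320 = 5.4864 mm/d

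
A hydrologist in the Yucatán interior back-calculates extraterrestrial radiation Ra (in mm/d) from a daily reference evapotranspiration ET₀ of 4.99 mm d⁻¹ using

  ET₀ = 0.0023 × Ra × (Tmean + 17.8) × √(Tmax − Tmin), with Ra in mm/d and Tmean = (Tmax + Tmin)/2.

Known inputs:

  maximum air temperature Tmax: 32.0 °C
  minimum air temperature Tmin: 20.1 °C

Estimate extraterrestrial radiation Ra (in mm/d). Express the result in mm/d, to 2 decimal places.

14.34 mm/d

Tmean = 26.05 °C; √ΔT = 3.4496
Ra = ET₀ / [0.0023 × (Tmean+17.8) × √ΔT] = 4.99 / (0.0023 × 43.85 × 3.4496) = 14.343 mm/d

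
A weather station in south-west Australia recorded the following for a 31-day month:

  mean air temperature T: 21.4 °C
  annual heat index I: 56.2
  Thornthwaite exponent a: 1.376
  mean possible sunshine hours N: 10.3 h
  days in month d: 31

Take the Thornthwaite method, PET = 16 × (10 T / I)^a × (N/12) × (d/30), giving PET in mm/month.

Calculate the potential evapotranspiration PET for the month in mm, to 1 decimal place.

10T/I = 10 × 21.4 / 56.2 = 3.8078
(10T/I)^a = 3.8078^1.376 = 6.2952
Uncorrected PET = 16 × 6.2952 = 100.723 mm
Correction = (N/12)(d/30) = (10.3/12)(31/30) = 0.8869
PET = 100.723 × 0.8869 = 89.331 mm/month

89.3 mm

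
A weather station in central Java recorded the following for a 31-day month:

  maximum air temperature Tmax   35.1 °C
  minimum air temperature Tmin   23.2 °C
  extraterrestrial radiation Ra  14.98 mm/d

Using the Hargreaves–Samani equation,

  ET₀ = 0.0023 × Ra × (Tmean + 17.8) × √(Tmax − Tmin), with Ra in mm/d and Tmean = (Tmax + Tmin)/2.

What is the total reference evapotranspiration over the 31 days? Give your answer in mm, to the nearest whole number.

173 mm

Tmean = (35.1 + 23.2)/2 = 29.15 °C
ET₀ = 0.0023 × 14.98 × (29.15 + 17.8) × √11.9 = 0.0023 × 14.98 × 46.95 × 3.4496 = 5.5801 mm/d
Over 31 days: 5.5801 × 31 = 172.983 mm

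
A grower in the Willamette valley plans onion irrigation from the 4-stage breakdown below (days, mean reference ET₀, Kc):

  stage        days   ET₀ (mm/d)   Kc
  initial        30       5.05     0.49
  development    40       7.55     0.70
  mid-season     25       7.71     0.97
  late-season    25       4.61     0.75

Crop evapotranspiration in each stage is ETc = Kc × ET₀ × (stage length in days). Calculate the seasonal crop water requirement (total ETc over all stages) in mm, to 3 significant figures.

initial: 0.49 × 5.05 × 30 = 74.24 mm
development: 0.70 × 7.55 × 40 = 211.40 mm
mid-season: 0.97 × 7.71 × 25 = 186.97 mm
late-season: 0.75 × 4.61 × 25 = 86.44 mm
Seasonal total = 559.05 mm

559 mm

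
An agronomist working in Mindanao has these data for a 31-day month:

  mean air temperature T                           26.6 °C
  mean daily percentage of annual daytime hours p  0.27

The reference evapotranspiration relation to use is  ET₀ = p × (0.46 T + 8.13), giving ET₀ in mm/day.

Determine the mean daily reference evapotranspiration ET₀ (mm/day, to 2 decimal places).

ET₀ = 0.27 × (0.46 × 26.6 + 8.13) = 0.27 × 20.366 = 5.4988 mm/d

5.50 mm/day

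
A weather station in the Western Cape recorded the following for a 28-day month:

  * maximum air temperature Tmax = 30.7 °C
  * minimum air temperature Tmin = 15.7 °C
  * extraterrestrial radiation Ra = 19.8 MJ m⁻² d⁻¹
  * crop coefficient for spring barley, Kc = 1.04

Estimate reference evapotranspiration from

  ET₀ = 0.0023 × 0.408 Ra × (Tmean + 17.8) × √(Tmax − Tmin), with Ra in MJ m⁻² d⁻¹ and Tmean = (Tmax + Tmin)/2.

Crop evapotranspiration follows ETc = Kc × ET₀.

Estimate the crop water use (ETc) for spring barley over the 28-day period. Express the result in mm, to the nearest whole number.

86 mm

Tmean = (30.7 + 15.7)/2 = 23.20 °C
0.408 Ra = 0.408 × 19.8 = 8.0784 mm/d equivalent
ET₀ = 0.0023 × 8.0784 × (23.20 + 17.8) × √15.0 = 0.0023 × 8.0784 × 41.00 × 3.8730 = 2.9504 mm/d
ETc = Kc × ET₀ = 1.04 × 2.9504 = 3.0684 mm/d
Over 28 days: 3.0684 × 28 = 85.915 mm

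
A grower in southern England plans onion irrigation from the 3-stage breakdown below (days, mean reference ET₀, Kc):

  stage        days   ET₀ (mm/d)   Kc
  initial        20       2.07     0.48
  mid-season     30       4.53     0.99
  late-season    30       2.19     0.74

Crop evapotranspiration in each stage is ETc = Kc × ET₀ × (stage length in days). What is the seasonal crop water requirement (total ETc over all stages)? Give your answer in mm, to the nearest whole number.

initial: 0.48 × 2.07 × 20 = 19.87 mm
mid-season: 0.99 × 4.53 × 30 = 134.54 mm
late-season: 0.74 × 2.19 × 30 = 48.62 mm
Seasonal total = 203.03 mm

203 mm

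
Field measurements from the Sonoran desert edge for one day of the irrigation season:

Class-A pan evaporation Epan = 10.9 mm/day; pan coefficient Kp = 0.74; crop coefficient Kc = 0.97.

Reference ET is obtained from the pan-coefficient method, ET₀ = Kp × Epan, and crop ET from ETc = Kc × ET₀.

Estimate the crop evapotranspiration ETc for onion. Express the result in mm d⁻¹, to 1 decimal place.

7.8 mm d⁻¹

ET₀ = 0.74 × 10.9 = 8.0660 mm/d
ETc = Kc × ET₀ = 0.97 × 8.0660 = 7.8240 mm/d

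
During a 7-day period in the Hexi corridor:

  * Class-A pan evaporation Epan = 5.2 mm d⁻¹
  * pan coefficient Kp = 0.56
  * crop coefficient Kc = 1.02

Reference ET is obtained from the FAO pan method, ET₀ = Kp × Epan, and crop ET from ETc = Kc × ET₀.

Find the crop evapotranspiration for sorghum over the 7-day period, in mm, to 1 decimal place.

20.8 mm

ET₀ = 0.56 × 5.2 = 2.9120 mm/d
ETc = Kc × ET₀ = 1.02 × 2.9120 = 2.9702 mm/d
Over 7 days: 2.9702 × 7 = 20.791 mm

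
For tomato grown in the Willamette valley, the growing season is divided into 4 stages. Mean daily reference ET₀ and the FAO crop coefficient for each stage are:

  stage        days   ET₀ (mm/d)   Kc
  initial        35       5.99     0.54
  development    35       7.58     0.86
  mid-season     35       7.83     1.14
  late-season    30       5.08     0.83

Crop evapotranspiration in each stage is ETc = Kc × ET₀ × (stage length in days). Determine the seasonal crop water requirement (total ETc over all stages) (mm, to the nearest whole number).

initial: 0.54 × 5.99 × 35 = 113.21 mm
development: 0.86 × 7.58 × 35 = 228.16 mm
mid-season: 1.14 × 7.83 × 35 = 312.42 mm
late-season: 0.83 × 5.08 × 30 = 126.49 mm
Seasonal total = 780.28 mm

780 mm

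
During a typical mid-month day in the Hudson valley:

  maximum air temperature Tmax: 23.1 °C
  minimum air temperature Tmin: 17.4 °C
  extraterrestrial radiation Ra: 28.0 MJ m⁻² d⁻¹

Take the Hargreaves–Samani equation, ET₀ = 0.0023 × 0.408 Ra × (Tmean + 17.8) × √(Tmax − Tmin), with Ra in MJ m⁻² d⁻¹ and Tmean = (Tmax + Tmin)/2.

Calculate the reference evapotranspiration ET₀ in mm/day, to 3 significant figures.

2.39 mm/day

Tmean = (23.1 + 17.4)/2 = 20.25 °C
0.408 Ra = 0.408 × 28.0 = 11.4240 mm/d equivalent
ET₀ = 0.0023 × 11.4240 × (20.25 + 17.8) × √5.7 = 0.0023 × 11.4240 × 38.05 × 2.3875 = 2.3870 mm/d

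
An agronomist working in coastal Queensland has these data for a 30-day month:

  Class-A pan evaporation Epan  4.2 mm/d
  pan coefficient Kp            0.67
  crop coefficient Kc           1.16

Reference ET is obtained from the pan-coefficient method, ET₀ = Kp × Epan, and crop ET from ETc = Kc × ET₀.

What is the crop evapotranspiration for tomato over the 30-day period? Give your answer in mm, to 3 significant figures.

ET₀ = 0.67 × 4.2 = 2.8140 mm/d
ETc = Kc × ET₀ = 1.16 × 2.8140 = 3.2642 mm/d
Over 30 days: 3.2642 × 30 = 97.926 mm

97.9 mm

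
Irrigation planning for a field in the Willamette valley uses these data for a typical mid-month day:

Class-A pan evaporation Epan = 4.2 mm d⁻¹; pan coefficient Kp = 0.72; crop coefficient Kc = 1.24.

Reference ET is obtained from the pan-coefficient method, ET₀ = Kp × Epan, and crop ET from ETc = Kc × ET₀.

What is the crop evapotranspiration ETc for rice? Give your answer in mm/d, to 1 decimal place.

ET₀ = 0.72 × 4.2 = 3.0240 mm/d
ETc = Kc × ET₀ = 1.24 × 3.0240 = 3.7498 mm/d

3.7 mm/d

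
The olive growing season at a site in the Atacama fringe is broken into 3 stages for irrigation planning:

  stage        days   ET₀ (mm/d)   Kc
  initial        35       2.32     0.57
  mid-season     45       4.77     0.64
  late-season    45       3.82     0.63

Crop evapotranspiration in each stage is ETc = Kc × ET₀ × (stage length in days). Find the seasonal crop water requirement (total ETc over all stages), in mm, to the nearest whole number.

initial: 0.57 × 2.32 × 35 = 46.28 mm
mid-season: 0.64 × 4.77 × 45 = 137.38 mm
late-season: 0.63 × 3.82 × 45 = 108.30 mm
Seasonal total = 291.96 mm

292 mm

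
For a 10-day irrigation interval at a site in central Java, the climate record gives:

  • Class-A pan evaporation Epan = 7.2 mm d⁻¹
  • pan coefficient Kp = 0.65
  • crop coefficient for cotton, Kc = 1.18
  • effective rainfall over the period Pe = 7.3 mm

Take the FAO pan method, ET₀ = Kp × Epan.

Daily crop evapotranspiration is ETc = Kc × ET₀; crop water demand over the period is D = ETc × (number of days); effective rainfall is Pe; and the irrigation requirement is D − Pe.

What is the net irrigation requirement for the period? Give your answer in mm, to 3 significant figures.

ET₀ = 0.65 × 7.2 = 4.6800 mm/d
ETc = Kc × ET₀ = 1.18 × 4.6800 = 5.5224 mm/d
Crop demand D = ETc × 10 d = 5.5224 × 10 = 55.224 mm
D − Pe = 55.224 − 7.3 = 47.924 mm

47.9 mm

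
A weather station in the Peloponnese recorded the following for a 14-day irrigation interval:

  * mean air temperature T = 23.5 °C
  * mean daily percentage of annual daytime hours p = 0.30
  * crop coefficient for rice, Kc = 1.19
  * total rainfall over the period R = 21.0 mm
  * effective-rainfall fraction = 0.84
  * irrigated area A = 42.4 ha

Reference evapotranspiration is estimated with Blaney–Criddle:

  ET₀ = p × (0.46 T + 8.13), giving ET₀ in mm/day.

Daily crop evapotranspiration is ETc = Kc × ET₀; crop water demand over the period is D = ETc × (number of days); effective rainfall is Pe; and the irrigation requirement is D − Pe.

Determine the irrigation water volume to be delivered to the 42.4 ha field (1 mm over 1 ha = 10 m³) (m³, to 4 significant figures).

ET₀ = 0.30 × (0.46 × 23.5 + 8.13) = 0.30 × 18.940 = 5.6820 mm/d
ETc = Kc × ET₀ = 1.19 × 5.6820 = 6.7616 mm/d
Crop demand D = ETc × 14 d = 6.7616 × 14 = 94.662 mm
Pe = 0.84 × 21.0 = 17.640 mm
D − Pe = 94.662 − 17.640 = 77.022 mm
Volume = 77.022 mm × 42.4 ha × 10 = 32657.3 m³

32660 m³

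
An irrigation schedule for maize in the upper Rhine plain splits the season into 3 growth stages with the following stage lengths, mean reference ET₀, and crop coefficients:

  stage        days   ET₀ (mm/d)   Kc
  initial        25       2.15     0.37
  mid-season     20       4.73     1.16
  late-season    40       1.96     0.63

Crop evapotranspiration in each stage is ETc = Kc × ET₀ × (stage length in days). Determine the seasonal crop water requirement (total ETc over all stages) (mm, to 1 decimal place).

179.0 mm

initial: 0.37 × 2.15 × 25 = 19.89 mm
mid-season: 1.16 × 4.73 × 20 = 109.74 mm
late-season: 0.63 × 1.96 × 40 = 49.39 mm
Seasonal total = 179.02 mm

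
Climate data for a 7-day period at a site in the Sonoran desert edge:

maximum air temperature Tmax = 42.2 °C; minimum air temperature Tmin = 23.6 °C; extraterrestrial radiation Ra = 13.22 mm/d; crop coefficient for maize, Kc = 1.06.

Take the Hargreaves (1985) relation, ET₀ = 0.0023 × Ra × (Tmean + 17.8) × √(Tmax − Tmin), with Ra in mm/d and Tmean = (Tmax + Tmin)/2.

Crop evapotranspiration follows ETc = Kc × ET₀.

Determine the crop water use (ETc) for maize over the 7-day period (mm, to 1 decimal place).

49.3 mm

Tmean = (42.2 + 23.6)/2 = 32.90 °C
ET₀ = 0.0023 × 13.22 × (32.90 + 17.8) × √18.6 = 0.0023 × 13.22 × 50.70 × 4.3128 = 6.6485 mm/d
ETc = Kc × ET₀ = 1.06 × 6.6485 = 7.0474 mm/d
Over 7 days: 7.0474 × 7 = 49.332 mm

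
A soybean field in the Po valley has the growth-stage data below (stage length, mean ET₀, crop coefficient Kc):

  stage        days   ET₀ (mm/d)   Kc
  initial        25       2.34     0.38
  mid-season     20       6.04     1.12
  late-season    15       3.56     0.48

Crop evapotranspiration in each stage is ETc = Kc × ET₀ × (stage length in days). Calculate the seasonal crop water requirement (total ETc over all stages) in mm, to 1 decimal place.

183.2 mm

initial: 0.38 × 2.34 × 25 = 22.23 mm
mid-season: 1.12 × 6.04 × 20 = 135.30 mm
late-season: 0.48 × 3.56 × 15 = 25.63 mm
Seasonal total = 183.16 mm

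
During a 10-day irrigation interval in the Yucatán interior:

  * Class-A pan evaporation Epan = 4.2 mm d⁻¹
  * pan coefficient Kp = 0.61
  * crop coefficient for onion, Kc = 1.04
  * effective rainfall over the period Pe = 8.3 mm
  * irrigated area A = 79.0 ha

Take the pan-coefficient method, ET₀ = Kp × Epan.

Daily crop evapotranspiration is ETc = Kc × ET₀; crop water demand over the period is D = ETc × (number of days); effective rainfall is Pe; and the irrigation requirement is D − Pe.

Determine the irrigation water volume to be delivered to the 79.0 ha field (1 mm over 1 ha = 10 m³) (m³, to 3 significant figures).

ET₀ = 0.61 × 4.2 = 2.5620 mm/d
ETc = Kc × ET₀ = 1.04 × 2.5620 = 2.6645 mm/d
Crop demand D = ETc × 10 d = 2.6645 × 10 = 26.645 mm
D − Pe = 26.645 − 8.3 = 18.345 mm
Volume = 18.345 mm × 79.0 ha × 10 = 14492.6 m³

14500 m³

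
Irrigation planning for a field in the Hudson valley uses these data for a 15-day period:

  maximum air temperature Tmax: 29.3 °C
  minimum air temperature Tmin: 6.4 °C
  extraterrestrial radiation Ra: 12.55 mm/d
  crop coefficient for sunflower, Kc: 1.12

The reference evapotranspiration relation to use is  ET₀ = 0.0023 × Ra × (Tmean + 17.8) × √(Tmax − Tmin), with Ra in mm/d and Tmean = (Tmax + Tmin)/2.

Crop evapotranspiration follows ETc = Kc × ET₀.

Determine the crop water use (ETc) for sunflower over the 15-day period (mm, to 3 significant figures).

82.7 mm

Tmean = (29.3 + 6.4)/2 = 17.85 °C
ET₀ = 0.0023 × 12.55 × (17.85 + 17.8) × √22.9 = 0.0023 × 12.55 × 35.65 × 4.7854 = 4.9244 mm/d
ETc = Kc × ET₀ = 1.12 × 4.9244 = 5.5153 mm/d
Over 15 days: 5.5153 × 15 = 82.730 mm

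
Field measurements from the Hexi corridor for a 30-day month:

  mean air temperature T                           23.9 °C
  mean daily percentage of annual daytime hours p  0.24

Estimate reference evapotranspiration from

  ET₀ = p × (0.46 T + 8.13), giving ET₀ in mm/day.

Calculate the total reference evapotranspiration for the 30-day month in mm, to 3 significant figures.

ET₀ = 0.24 × (0.46 × 23.9 + 8.13) = 0.24 × 19.124 = 4.5898 mm/d
Monthly total = 4.5898 × 30 = 137.694 mm

138 mm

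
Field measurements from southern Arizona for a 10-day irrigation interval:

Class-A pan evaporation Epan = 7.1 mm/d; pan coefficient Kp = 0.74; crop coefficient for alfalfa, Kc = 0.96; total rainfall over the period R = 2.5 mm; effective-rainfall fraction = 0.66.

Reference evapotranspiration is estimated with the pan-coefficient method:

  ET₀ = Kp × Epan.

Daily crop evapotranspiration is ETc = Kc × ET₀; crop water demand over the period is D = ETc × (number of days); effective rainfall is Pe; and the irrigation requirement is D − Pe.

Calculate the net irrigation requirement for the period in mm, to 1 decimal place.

48.8 mm

ET₀ = 0.74 × 7.1 = 5.2540 mm/d
ETc = Kc × ET₀ = 0.96 × 5.2540 = 5.0438 mm/d
Crop demand D = ETc × 10 d = 5.0438 × 10 = 50.438 mm
Pe = 0.66 × 2.5 = 1.650 mm
D − Pe = 50.438 − 1.650 = 48.788 mm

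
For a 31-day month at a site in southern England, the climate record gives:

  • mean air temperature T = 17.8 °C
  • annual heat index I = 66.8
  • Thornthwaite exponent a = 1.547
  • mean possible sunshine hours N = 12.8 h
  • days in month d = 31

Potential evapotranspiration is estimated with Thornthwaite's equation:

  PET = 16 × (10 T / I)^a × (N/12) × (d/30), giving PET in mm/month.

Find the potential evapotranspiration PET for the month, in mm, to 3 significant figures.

80.3 mm

10T/I = 10 × 17.8 / 66.8 = 2.6647
(10T/I)^a = 2.6647^1.547 = 4.5549
Uncorrected PET = 16 × 4.5549 = 72.878 mm
Correction = (N/12)(d/30) = (12.8/12)(31/30) = 1.1022
PET = 72.878 × 1.1022 = 80.326 mm/month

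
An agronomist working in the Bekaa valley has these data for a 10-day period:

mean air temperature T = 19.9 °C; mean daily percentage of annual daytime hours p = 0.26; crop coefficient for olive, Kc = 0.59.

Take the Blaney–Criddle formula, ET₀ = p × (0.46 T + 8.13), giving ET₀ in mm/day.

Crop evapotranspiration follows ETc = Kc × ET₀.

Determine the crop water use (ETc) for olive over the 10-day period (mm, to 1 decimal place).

ET₀ = 0.26 × (0.46 × 19.9 + 8.13) = 0.26 × 17.284 = 4.4938 mm/d
ETc = Kc × ET₀ = 0.59 × 4.4938 = 2.6513 mm/d
Over 10 days: 2.6513 × 10 = 26.513 mm

26.5 mm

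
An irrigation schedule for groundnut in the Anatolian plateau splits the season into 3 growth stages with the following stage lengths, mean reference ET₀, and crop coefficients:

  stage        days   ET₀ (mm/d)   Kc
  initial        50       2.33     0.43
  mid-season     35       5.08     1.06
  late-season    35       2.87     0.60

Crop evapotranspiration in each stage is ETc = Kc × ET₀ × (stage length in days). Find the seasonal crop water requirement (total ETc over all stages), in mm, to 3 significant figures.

initial: 0.43 × 2.33 × 50 = 50.10 mm
mid-season: 1.06 × 5.08 × 35 = 188.47 mm
late-season: 0.60 × 2.87 × 35 = 60.27 mm
Seasonal total = 298.84 mm

299 mm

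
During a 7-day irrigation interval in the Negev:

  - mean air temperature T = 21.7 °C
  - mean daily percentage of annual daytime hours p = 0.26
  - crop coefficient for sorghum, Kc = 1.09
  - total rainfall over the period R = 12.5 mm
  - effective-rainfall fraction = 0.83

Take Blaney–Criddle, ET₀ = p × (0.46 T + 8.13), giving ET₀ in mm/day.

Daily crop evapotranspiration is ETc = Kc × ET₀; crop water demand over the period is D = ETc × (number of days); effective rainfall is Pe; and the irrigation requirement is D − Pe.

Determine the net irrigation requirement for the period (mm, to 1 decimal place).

ET₀ = 0.26 × (0.46 × 21.7 + 8.13) = 0.26 × 18.112 = 4.7091 mm/d
ETc = Kc × ET₀ = 1.09 × 4.7091 = 5.1329 mm/d
Crop demand D = ETc × 7 d = 5.1329 × 7 = 35.930 mm
Pe = 0.83 × 12.5 = 10.375 mm
D − Pe = 35.930 − 10.375 = 25.555 mm

25.6 mm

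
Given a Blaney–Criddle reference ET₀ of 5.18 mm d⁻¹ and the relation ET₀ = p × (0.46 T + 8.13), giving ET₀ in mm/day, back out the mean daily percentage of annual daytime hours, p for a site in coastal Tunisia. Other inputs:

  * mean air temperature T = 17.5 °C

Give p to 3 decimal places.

0.320

p = ET₀ / (0.46 T + 8.13) = 5.18 / (0.46 × 17.5 + 8.13) = 5.18 / 16.180 = 0.3201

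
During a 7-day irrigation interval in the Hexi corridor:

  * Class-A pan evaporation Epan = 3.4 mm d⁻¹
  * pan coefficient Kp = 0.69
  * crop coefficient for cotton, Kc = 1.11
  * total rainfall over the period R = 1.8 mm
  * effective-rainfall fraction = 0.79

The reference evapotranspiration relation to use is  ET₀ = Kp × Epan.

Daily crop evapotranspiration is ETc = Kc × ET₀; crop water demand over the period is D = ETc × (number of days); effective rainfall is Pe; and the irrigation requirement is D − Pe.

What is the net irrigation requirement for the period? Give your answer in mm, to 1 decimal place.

16.8 mm

ET₀ = 0.69 × 3.4 = 2.3460 mm/d
ETc = Kc × ET₀ = 1.11 × 2.3460 = 2.6041 mm/d
Crop demand D = ETc × 7 d = 2.6041 × 7 = 18.229 mm
Pe = 0.79 × 1.8 = 1.422 mm
D − Pe = 18.229 − 1.422 = 16.807 mm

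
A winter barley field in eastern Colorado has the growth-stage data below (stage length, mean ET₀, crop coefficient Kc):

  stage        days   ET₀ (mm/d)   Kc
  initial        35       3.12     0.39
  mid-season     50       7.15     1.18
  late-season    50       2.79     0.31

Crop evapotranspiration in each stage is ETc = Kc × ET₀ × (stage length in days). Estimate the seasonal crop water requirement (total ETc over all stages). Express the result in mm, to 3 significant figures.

508 mm

initial: 0.39 × 3.12 × 35 = 42.59 mm
mid-season: 1.18 × 7.15 × 50 = 421.85 mm
late-season: 0.31 × 2.79 × 50 = 43.25 mm
Seasonal total = 507.69 mm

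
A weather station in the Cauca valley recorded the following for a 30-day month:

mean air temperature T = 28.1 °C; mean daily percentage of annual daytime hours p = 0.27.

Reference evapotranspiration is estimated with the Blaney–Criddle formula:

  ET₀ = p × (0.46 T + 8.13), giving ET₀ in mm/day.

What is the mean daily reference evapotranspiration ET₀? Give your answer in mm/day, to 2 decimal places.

5.69 mm/day

ET₀ = 0.27 × (0.46 × 28.1 + 8.13) = 0.27 × 21.056 = 5.6851 mm/d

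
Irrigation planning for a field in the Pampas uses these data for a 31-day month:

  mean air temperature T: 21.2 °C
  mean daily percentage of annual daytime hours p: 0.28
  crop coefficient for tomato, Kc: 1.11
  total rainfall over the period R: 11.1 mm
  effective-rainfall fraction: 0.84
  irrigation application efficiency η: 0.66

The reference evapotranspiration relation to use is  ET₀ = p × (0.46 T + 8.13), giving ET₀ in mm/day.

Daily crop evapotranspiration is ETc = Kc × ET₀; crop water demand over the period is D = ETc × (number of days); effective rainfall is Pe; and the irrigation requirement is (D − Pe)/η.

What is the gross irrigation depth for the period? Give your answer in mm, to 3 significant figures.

ET₀ = 0.28 × (0.46 × 21.2 + 8.13) = 0.28 × 17.882 = 5.0070 mm/d
ETc = Kc × ET₀ = 1.11 × 5.0070 = 5.5578 mm/d
Crop demand D = ETc × 31 d = 5.5578 × 31 = 172.292 mm
Pe = 0.84 × 11.1 = 9.324 mm
D − Pe = 172.292 − 9.324 = 162.968 mm
Gross irrigation = 162.968 / 0.66 = 246.921 mm

247 mm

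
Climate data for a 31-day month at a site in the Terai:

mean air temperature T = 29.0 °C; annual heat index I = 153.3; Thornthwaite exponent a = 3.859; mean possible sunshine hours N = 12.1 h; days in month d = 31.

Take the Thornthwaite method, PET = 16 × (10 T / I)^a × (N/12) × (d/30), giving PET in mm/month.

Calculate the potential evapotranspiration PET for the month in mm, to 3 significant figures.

10T/I = 10 × 29.0 / 153.3 = 1.8917
(10T/I)^a = 1.8917^3.859 = 11.7050
Uncorrected PET = 16 × 11.7050 = 187.280 mm
Correction = (N/12)(d/30) = (12.1/12)(31/30) = 1.0419
PET = 187.280 × 1.0419 = 195.127 mm/month

195 mm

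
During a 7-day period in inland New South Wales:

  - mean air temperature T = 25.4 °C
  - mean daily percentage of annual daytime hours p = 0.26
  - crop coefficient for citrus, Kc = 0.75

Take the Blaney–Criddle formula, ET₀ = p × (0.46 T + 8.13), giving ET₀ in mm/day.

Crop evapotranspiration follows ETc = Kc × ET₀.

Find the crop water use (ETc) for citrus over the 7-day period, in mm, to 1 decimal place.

ET₀ = 0.26 × (0.46 × 25.4 + 8.13) = 0.26 × 19.814 = 5.1516 mm/d
ETc = Kc × ET₀ = 0.75 × 5.1516 = 3.8637 mm/d
Over 7 days: 3.8637 × 7 = 27.046 mm

27.0 mm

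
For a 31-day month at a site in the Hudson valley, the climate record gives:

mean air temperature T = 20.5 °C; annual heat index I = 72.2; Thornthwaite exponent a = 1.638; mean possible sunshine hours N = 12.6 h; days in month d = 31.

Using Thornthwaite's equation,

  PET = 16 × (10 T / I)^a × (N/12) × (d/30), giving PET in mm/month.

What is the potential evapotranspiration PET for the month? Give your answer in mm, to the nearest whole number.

10T/I = 10 × 20.5 / 72.2 = 2.8393
(10T/I)^a = 2.8393^1.638 = 5.5254
Uncorrected PET = 16 × 5.5254 = 88.406 mm
Correction = (N/12)(d/30) = (12.6/12)(31/30) = 1.0850
PET = 88.406 × 1.0850 = 95.921 mm/month

96 mm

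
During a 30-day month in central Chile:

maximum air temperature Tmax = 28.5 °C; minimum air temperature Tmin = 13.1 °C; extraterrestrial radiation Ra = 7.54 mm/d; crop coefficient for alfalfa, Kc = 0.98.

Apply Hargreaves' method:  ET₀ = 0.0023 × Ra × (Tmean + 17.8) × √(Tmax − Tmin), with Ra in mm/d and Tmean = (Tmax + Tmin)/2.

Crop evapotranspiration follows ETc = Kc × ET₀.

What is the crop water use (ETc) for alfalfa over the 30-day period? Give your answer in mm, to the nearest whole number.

77 mm

Tmean = (28.5 + 13.1)/2 = 20.80 °C
ET₀ = 0.0023 × 7.54 × (20.80 + 17.8) × √15.4 = 0.0023 × 7.54 × 38.60 × 3.9243 = 2.6269 mm/d
ETc = Kc × ET₀ = 0.98 × 2.6269 = 2.5744 mm/d
Over 30 days: 2.5744 × 30 = 77.232 mm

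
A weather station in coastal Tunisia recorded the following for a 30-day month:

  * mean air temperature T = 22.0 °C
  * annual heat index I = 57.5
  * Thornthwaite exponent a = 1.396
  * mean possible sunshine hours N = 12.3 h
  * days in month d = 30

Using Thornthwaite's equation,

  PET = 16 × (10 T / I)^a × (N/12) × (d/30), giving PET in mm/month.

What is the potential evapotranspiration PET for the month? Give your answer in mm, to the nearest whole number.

107 mm

10T/I = 10 × 22.0 / 57.5 = 3.8261
(10T/I)^a = 3.8261^1.396 = 6.5092
Uncorrected PET = 16 × 6.5092 = 104.147 mm
Correction = (N/12)(d/30) = (12.3/12)(30/30) = 1.0250
PET = 104.147 × 1.0250 = 106.751 mm/month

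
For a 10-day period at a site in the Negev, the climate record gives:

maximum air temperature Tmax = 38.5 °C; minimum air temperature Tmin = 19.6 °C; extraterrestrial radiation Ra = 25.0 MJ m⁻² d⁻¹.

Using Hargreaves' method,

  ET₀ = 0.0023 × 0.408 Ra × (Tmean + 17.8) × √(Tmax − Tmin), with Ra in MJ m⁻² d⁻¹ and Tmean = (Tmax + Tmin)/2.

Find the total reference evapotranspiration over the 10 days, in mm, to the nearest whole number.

Tmean = (38.5 + 19.6)/2 = 29.05 °C
0.408 Ra = 0.408 × 25.0 = 10.2000 mm/d equivalent
ET₀ = 0.0023 × 10.2000 × (29.05 + 17.8) × √18.9 = 0.0023 × 10.2000 × 46.85 × 4.3474 = 4.7782 mm/d
Over 10 days: 4.7782 × 10 = 47.782 mm

48 mm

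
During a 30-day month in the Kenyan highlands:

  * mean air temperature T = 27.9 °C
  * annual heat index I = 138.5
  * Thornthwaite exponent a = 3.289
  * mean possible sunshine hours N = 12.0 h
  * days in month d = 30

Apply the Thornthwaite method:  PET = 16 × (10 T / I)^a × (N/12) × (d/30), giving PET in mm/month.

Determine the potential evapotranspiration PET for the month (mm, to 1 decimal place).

10T/I = 10 × 27.9 / 138.5 = 2.0144
(10T/I)^a = 2.0144^3.289 = 10.0077
Uncorrected PET = 16 × 10.0077 = 160.123 mm
Correction = (N/12)(d/30) = (12.0/12)(30/30) = 1.0000
PET = 160.123 × 1.0000 = 160.123 mm/month

160.1 mm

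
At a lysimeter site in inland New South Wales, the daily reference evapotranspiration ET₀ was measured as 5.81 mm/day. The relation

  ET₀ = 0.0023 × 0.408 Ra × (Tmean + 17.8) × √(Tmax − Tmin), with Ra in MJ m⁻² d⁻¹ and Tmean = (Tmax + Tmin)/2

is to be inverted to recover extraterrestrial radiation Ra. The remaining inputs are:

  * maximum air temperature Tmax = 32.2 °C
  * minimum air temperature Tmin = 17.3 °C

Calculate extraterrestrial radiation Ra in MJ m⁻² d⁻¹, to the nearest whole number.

Tmean = (32.2+17.3)/2 = 24.75 °C; ΔT = 14.9
Ra = ET₀ / [0.0023 × 0.408 × (Tmean+17.8) × √ΔT]
   = 5.81 / (0.0023 × 0.408 × 42.55 × 3.8601) = 37.696 MJ m⁻² d⁻¹

38 MJ m⁻² d⁻¹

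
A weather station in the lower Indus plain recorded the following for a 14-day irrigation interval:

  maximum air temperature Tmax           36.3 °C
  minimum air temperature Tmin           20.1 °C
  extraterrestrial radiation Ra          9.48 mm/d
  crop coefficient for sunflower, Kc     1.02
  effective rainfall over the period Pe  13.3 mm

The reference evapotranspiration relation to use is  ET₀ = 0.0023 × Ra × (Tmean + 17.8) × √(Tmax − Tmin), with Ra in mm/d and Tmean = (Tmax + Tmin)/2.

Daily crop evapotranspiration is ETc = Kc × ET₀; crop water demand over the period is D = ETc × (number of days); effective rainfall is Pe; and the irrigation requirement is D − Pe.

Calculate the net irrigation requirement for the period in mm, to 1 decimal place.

44.3 mm

Tmean = (36.3 + 20.1)/2 = 28.20 °C
ET₀ = 0.0023 × 9.48 × (28.20 + 17.8) × √16.2 = 0.0023 × 9.48 × 46.00 × 4.0249 = 4.0369 mm/d
ETc = Kc × ET₀ = 1.02 × 4.0369 = 4.1176 mm/d
Crop demand D = ETc × 14 d = 4.1176 × 14 = 57.646 mm
D − Pe = 57.646 − 13.3 = 44.346 mm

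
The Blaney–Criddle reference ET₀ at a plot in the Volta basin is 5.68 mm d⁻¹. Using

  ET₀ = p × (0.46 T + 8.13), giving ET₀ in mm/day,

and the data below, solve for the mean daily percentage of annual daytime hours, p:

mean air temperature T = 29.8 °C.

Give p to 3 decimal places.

0.260

p = ET₀ / (0.46 T + 8.13) = 5.68 / (0.46 × 29.8 + 8.13) = 5.68 / 21.838 = 0.2601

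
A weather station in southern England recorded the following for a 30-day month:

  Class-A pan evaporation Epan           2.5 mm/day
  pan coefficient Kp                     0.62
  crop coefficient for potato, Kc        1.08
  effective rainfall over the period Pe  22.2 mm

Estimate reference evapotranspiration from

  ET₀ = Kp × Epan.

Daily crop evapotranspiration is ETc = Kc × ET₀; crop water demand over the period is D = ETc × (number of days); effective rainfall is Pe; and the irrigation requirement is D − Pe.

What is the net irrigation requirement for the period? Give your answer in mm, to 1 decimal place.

28.0 mm

ET₀ = 0.62 × 2.5 = 1.5500 mm/d
ETc = Kc × ET₀ = 1.08 × 1.5500 = 1.6740 mm/d
Crop demand D = ETc × 30 d = 1.6740 × 30 = 50.220 mm
D − Pe = 50.220 − 22.2 = 28.020 mm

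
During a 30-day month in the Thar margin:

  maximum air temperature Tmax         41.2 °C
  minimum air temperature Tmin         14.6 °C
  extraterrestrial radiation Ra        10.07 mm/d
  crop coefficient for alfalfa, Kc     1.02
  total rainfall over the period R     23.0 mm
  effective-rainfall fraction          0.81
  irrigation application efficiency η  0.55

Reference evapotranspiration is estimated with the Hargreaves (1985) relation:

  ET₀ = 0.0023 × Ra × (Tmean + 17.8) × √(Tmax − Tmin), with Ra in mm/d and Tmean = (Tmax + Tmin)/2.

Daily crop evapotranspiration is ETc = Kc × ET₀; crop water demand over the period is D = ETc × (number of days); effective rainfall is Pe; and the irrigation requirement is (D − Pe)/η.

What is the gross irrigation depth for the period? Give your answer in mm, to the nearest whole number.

270 mm

Tmean = (41.2 + 14.6)/2 = 27.90 °C
ET₀ = 0.0023 × 10.07 × (27.90 + 17.8) × √26.6 = 0.0023 × 10.07 × 45.70 × 5.1575 = 5.4590 mm/d
ETc = Kc × ET₀ = 1.02 × 5.4590 = 5.5682 mm/d
Crop demand D = ETc × 30 d = 5.5682 × 30 = 167.046 mm
Pe = 0.81 × 23.0 = 18.630 mm
D − Pe = 167.046 − 18.630 = 148.416 mm
Gross irrigation = 148.416 / 0.55 = 269.847 mm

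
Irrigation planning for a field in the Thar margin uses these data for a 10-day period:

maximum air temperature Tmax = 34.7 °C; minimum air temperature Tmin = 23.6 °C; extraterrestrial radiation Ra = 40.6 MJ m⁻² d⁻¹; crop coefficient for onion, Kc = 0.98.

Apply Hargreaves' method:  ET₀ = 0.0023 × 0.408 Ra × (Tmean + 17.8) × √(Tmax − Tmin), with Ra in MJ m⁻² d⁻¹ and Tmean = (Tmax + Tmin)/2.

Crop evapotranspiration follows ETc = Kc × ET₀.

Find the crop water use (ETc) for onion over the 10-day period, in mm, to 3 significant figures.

58.4 mm

Tmean = (34.7 + 23.6)/2 = 29.15 °C
0.408 Ra = 0.408 × 40.6 = 16.5648 mm/d equivalent
ET₀ = 0.0023 × 16.5648 × (29.15 + 17.8) × √11.1 = 0.0023 × 16.5648 × 46.95 × 3.3317 = 5.9596 mm/d
ETc = Kc × ET₀ = 0.98 × 5.9596 = 5.8404 mm/d
Over 10 days: 5.8404 × 10 = 58.404 mm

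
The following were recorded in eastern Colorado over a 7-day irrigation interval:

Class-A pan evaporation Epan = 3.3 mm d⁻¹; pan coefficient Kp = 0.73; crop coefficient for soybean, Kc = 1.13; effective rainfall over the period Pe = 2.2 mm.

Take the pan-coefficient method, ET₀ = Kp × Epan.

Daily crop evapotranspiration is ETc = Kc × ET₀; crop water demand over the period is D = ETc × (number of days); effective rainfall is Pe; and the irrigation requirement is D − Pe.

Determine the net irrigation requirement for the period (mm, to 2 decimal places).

ET₀ = 0.73 × 3.3 = 2.4090 mm/d
ETc = Kc × ET₀ = 1.13 × 2.4090 = 2.7222 mm/d
Crop demand D = ETc × 7 d = 2.7222 × 7 = 19.055 mm
D − Pe = 19.055 − 2.2 = 16.855 mm

16.86 mm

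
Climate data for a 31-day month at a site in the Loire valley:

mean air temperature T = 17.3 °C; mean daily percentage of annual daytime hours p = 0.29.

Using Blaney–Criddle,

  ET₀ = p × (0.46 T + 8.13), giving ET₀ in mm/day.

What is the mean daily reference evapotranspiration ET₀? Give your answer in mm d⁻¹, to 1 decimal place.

4.7 mm d⁻¹

ET₀ = 0.29 × (0.46 × 17.3 + 8.13) = 0.29 × 16.088 = 4.6655 mm/d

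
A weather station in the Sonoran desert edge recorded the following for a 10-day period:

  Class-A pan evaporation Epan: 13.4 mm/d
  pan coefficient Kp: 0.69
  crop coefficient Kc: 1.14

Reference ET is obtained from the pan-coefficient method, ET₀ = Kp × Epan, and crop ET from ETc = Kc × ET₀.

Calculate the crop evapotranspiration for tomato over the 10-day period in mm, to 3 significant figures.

ET₀ = 0.69 × 13.4 = 9.2460 mm/d
ETc = Kc × ET₀ = 1.14 × 9.2460 = 10.5404 mm/d
Over 10 days: 10.5404 × 10 = 105.404 mm

105 mm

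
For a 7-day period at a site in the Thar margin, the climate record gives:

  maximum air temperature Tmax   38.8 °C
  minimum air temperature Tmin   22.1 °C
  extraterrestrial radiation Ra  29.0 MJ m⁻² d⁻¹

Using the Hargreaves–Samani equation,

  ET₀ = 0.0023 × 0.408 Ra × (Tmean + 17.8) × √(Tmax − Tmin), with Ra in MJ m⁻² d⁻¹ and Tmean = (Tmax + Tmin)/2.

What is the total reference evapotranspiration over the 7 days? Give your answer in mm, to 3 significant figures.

Tmean = (38.8 + 22.1)/2 = 30.45 °C
0.408 Ra = 0.408 × 29.0 = 11.8320 mm/d equivalent
ET₀ = 0.0023 × 11.8320 × (30.45 + 17.8) × √16.7 = 0.0023 × 11.8320 × 48.25 × 4.0866 = 5.3659 mm/d
Over 7 days: 5.3659 × 7 = 37.561 mm

37.6 mm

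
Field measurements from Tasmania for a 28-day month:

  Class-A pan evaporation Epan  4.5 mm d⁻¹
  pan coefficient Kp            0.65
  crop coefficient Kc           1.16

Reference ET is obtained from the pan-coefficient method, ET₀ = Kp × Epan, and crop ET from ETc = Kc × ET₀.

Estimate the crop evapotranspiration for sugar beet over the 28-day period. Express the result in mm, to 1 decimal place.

95.0 mm

ET₀ = 0.65 × 4.5 = 2.9250 mm/d
ETc = Kc × ET₀ = 1.16 × 2.9250 = 3.3930 mm/d
Over 28 days: 3.3930 × 28 = 95.004 mm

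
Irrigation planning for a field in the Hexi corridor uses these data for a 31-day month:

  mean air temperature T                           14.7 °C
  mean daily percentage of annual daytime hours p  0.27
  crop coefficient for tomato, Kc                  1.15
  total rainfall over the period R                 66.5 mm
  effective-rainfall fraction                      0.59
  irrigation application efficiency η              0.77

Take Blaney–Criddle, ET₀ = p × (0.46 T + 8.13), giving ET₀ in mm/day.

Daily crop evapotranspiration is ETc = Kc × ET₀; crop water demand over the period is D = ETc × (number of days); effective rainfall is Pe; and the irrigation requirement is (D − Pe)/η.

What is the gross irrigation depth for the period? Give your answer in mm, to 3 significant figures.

135 mm

ET₀ = 0.27 × (0.46 × 14.7 + 8.13) = 0.27 × 14.892 = 4.0208 mm/d
ETc = Kc × ET₀ = 1.15 × 4.0208 = 4.6239 mm/d
Crop demand D = ETc × 31 d = 4.6239 × 31 = 143.341 mm
Pe = 0.59 × 66.5 = 39.235 mm
D − Pe = 143.341 − 39.235 = 104.106 mm
Gross irrigation = 104.106 / 0.77 = 135.203 mm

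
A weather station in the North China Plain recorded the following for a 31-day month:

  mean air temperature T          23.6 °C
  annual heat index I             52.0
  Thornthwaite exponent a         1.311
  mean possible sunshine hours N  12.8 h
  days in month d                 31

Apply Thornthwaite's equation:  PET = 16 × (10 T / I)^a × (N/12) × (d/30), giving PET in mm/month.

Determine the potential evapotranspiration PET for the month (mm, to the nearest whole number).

10T/I = 10 × 23.6 / 52.0 = 4.5385
(10T/I)^a = 4.5385^1.311 = 7.2646
Uncorrected PET = 16 × 7.2646 = 116.234 mm
Correction = (N/12)(d/30) = (12.8/12)(31/30) = 1.1022
PET = 116.234 × 1.1022 = 128.113 mm/month

128 mm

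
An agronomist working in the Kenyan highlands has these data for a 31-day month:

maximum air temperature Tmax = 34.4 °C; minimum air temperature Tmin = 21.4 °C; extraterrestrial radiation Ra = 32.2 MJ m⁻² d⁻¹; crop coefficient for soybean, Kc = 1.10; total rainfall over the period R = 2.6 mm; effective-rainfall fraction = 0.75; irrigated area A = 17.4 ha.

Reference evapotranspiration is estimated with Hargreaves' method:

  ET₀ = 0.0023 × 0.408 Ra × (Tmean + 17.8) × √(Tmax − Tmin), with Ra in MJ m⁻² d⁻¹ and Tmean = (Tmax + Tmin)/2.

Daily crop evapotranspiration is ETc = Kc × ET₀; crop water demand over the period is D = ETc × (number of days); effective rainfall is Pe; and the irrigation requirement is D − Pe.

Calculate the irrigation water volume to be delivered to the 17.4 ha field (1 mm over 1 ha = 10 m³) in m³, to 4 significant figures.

Tmean = (34.4 + 21.4)/2 = 27.90 °C
0.408 Ra = 0.408 × 32.2 = 13.1376 mm/d equivalent
ET₀ = 0.0023 × 13.1376 × (27.90 + 17.8) × √13.0 = 0.0023 × 13.1376 × 45.70 × 3.6056 = 4.9789 mm/d
ETc = Kc × ET₀ = 1.10 × 4.9789 = 5.4768 mm/d
Crop demand D = ETc × 31 d = 5.4768 × 31 = 169.781 mm
Pe = 0.75 × 2.6 = 1.950 mm
D − Pe = 169.781 − 1.950 = 167.831 mm
Volume = 167.831 mm × 17.4 ha × 10 = 29202.6 m³

29200 m³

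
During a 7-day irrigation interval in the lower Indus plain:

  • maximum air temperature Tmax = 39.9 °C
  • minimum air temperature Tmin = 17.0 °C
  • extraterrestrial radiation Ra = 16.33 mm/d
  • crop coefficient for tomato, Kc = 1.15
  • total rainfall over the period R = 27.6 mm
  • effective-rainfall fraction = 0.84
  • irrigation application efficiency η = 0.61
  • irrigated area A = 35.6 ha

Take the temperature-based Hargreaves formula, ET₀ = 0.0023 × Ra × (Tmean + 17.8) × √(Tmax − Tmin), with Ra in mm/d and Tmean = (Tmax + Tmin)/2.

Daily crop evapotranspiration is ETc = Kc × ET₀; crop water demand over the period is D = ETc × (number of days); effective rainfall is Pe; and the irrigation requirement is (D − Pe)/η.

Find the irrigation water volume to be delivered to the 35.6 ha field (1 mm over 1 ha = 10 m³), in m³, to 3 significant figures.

25500 m³

Tmean = (39.9 + 17.0)/2 = 28.45 °C
ET₀ = 0.0023 × 16.33 × (28.45 + 17.8) × √22.9 = 0.0023 × 16.33 × 46.25 × 4.7854 = 8.3127 mm/d
ETc = Kc × ET₀ = 1.15 × 8.3127 = 9.5596 mm/d
Crop demand D = ETc × 7 d = 9.5596 × 7 = 66.917 mm
Pe = 0.84 × 27.6 = 23.184 mm
D − Pe = 66.917 − 23.184 = 43.733 mm
Gross irrigation = 43.733 / 0.61 = 71.693 mm
Volume = 71.693 mm × 35.6 ha × 10 = 25522.7 m³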